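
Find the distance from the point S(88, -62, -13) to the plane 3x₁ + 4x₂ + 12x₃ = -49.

Normal vector n = (3, 4, 12), and n·(88, -62, -13) - (-49) = -91.
|n| = √(9 + 16 + 144) = 13, so the distance is |-91|/13 = 7.

7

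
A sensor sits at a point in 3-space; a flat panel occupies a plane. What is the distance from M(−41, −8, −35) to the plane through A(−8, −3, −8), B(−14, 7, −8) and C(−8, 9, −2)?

18/√70

AB = (−6, 10, 0) and AC = (0, 12, 6), so a normal is n = AB × AC = (60, 36, −72).
n = (60, 36, −72); n·P − (-12) = -216; |n| = 12√70; distance = 216/(12√70) = 9√70/35.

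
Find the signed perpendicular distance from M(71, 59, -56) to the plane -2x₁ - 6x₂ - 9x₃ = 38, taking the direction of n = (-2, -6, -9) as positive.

n·M − 38 = -30.
|n| = 11, so the signed distance is -30/11.

-30/11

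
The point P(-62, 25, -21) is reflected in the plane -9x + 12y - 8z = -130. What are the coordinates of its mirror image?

n = (-9, 12, -8), |n|² = 289, n·P − (-130) = 1156, so t = 1156/289 = 4.
Foot F = P − 4·n = (-26, -23, 11); the reflection is 2F − P = (10, -71, 43).

(10, -71, 43)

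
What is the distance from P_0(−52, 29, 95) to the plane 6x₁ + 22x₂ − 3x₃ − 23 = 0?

n = (6, 22, −3); n·P − 23 = 18; |n| = 23; distance = 18/23.

18/23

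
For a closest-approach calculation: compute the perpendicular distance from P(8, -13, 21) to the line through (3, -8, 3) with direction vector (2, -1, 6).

Direction vector d = (2, -1, 6).
AP = (5, -5, 18), and AP × d = (-12, 6, 5).
|AP × d|² = 205 and |d|² = 41, so the distance is √(205/41) = √5.

√5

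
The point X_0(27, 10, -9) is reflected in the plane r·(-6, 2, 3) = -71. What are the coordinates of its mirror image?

(3, 18, 3)

n = (-6, 2, 3), |n|² = 49, n·X_0 − (-71) = -98, so t = -98/49 = -2.
Foot F = X_0 − (-2)·n = (15, 14, -3); the reflection is 2F − X_0 = (3, 18, 3).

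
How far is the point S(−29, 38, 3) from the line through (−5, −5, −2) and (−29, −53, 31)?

7√41

A direction vector is d = (−24, −48, 33).
AP = (−24, 43, 5); AP·d = -1323, |AP|² = 2450, |d|² = 3969.
distance² = |AP|² − (AP·d)²/|d|² = 2450 − 1750329/3969 = 2009, so the distance is 7√41.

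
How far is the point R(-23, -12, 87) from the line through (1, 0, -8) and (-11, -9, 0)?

3√569

A direction vector is d = (-12, -9, 8).
AP = (-24, -12, 95); AP·d = 1156, |AP|² = 9745, |d|² = 289.
distance² = |AP|² − (AP·d)²/|d|² = 9745 − 1336336/289 = 5121, so the distance is 3√569.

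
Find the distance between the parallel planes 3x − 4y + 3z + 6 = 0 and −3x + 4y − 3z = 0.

6/√34

Divide the second equation by -1 to match normals: 3x − 4y + 3z = 0.
With common normal n = (3, −4, 3) (|n| = √34), the distance is |(-6) − 0|/|n| = 6/√34 = 3√34/17.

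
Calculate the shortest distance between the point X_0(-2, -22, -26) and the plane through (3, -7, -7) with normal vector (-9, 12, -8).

1

The plane has equation n·(r − (3, -7, -7)) = 0, i.e. n·r = -55.
Then n·(-2, -22, -26) - (-55) = 17.
|n| = √(81 + 144 + 64) = 17, so the distance is |17|/17 = 1.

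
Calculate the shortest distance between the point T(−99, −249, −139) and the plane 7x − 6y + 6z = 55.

8

Normal vector n = (7, −6, 6), and n·(−99, −249, −139) − 55 = −88.
|n| = √(49 + 36 + 36) = 11, so the distance is |-88|/11 = 8.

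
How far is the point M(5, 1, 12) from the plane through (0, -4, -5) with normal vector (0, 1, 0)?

The plane has equation n·(r − (0, -4, -5)) = 0, i.e. n·r = -4.
n = (0, 1, 0); n·P − (-4) = 5; |n| = 1; distance = 5/1 = 5.

5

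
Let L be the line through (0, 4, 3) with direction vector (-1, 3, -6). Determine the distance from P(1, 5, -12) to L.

Direction vector d = (-1, 3, -6).
AP = (1, 1, -15), and AP × d = (39, 21, 4).
|AP × d|² = 1978 and |d|² = 46, so the distance is √(1978/46) = √43.

√43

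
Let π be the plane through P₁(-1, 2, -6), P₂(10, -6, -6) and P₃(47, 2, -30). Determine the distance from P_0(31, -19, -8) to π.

P₁P₂ = (11, -8, 0) and P₁P₃ = (48, 0, -24), so a normal is n = P₁P₂ × P₁P₃ = (192, 264, 384).
Then n·(31, -19, -8) - (-1968) = -168.
|n| = √(36864 + 69696 + 147456) = 504, so the distance is |-168|/504 = 1/3.

1/3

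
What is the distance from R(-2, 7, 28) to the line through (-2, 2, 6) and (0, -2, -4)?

A direction vector is d = (2, -4, -10).
AP = (0, 5, 22), and AP × d = (38, 44, -10).
|AP × d|² = 3480 and |d|² = 120, so the distance is √(3480/120) = √29.

√29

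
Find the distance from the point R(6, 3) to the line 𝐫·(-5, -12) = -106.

40/13

d = |(-5)·6 + (-12)·3 − (-106)| / √(25 + 144) = |40|/13 = 40/13.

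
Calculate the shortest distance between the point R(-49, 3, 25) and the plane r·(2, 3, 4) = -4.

n = (2, 3, 4); n·P − (-4) = 15; |n| = √29; distance = 15/√29.

15√29/29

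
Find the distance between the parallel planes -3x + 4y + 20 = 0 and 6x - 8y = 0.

4

Divide the second equation by -2 to match normals: -3x + 4y = 0.
With common normal n = (-3, 4, 0) (|n| = 5), the distance is |(-20) − 0|/|n| = 20/5 = 4.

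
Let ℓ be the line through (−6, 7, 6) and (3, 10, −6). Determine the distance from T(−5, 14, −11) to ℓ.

√105

A direction vector is d = (9, 3, −12).
AP = (1, 7, −17); AP·d = 234, |AP|² = 339, |d|² = 234.
distance² = |AP|² − (AP·d)²/|d|² = 339 − 54756/234 = 105, so the distance is √105.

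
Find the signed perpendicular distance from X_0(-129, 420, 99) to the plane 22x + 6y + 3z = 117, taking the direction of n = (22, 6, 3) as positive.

-6

n·X_0 − 117 = -138.
|n| = 23, so the signed distance is -138/23 = -6.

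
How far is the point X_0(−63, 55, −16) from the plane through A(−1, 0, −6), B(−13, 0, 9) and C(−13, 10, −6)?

20√77/77

AB = (−12, 0, 15) and AC = (−12, 10, 0), so a normal is n = AB × AC = (−150, −180, −120).
n = (−150, −180, −120); n·P − 870 = 600; |n| = 30√77; distance = 600/(30√77) = 20√77/77.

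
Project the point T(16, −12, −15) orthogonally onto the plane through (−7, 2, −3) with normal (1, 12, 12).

(17, 0, -3)

n = (1, 12, 12), |n|² = 289, and n·T − (-19) = -289.
t = -289/289 = -1, so the foot is T − t·n = (16, −12, −15) − (-1)·(1, 12, 12) = (17, 0, −3).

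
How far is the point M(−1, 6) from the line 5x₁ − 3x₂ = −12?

The normal to the line is n = (5, −3) with |n| = √34.
|n·M − (-12)| = |-23 − (-12)| = 11, so the distance is 11/√34.

11/√34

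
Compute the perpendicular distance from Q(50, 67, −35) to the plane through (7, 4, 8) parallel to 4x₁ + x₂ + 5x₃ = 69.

Parallel planes share the normal n = (4, 1, 5); since (7, 4, 8) lies on the plane, its equation is 4x₁ + x₂ + 5x₃ = 72.
Then n·(50, 67, −35) − 72 = 20.
|n| = √(16 + 1 + 25) = √42, so the distance is |20|/√42 = 10√42/21.

20/√42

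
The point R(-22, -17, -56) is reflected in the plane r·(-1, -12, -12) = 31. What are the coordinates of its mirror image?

(-16, 55, 16)

With n = (-1, -12, -12), the signed offset is (n·R − 31)/|n|² = 867/289 = 3.
R' = R − 2t·n = (-22, -17, -56) − 6·(-1, -12, -12) = (-16, 55, 16).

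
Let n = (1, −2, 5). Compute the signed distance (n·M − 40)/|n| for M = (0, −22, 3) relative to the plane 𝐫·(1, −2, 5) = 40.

n·M − 40 = 19.
|n| = √30, so the signed distance is 19√30/30.

19√30/30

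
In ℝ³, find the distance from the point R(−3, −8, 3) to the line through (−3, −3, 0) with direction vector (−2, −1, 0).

√29

Direction vector d = (−2, −1, 0).
AP = (0, −5, 3), and AP × d = (3, −6, −10).
|AP × d|² = 145 and |d|² = 5, so the distance is √(145/5) = √29.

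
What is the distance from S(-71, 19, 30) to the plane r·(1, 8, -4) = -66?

Normal vector n = (1, 8, -4), and n·(-71, 19, 30) - (-66) = 27.
|n| = √(1 + 64 + 16) = 9, so the distance is |27|/9 = 3.

3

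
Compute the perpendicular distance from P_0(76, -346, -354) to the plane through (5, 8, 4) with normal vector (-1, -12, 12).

The plane has equation n·(r − (5, 8, 4)) = 0, i.e. n·r = -53.
n = (-1, -12, 12); n·P − (-53) = -119; |n| = 17; distance = 119/17 = 7.

7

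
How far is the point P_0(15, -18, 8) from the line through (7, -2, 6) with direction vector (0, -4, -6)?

4√17

Direction vector d = (0, -4, -6).
AP = (8, -16, 2), and AP × d = (104, 48, -32).
|AP × d|² = 14144 and |d|² = 52, so the distance is √(14144/52) = √272 = 4√17.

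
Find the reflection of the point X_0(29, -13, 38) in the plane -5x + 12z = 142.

(39, -13, 14)

n = (-5, 0, 12), |n|² = 169, n·X_0 − 142 = 169, so t = 169/169 = 1.
Foot F = X_0 − 1·n = (34, -13, 26); the reflection is 2F − X_0 = (39, -13, 14).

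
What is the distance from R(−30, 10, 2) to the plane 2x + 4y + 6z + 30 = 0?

11√14/14

n = (2, 4, 6); n·P − (-30) = 22; |n| = 2√14; distance = 22/(2√14) = 11√14/14.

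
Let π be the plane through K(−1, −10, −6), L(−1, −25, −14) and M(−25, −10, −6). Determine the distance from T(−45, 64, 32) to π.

KL = (0, −15, −8) and KM = (−24, 0, 0), so a normal is n = KL × KM = (0, 192, −360).
d = |192·64 + (-360)·32 − 240| / √(0 + 36864 + 129600) = |528| / 408 = 22/17.

22/17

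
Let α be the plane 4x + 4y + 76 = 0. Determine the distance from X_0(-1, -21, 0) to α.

n = (4, 4, 0); n·P − (-76) = -12; |n| = 4√2; distance = 12/(4√2) = 3/√2.

3/√2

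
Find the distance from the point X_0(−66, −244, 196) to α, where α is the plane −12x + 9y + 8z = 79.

5

Normal vector n = (−12, 9, 8), and n·(−66, −244, 196) − 79 = 85.
|n| = √(144 + 81 + 64) = 17, so the distance is |85|/17 = 5.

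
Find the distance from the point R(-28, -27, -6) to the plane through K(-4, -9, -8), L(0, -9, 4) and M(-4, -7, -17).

14/11

KL = (4, 0, 12) and KM = (0, 2, -9), so a normal is n = KL × KM = (-24, 36, 8).
Then n·(-28, -27, -6) - (-292) = -56.
|n| = √(576 + 1296 + 64) = 44, so the distance is |-56|/44 = 14/11.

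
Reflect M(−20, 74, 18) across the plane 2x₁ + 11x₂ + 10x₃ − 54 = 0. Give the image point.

With n = (2, 11, 10), the signed offset is (n·M − 54)/|n|² = 900/225 = 4.
M' = M − 2t·n = (−20, 74, 18) − 8·(2, 11, 10) = (−36, −14, −62).

(-36, -14, -62)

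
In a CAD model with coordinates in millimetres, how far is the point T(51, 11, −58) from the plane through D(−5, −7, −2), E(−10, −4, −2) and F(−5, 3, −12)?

DE = (−5, 3, 0) and DF = (0, 10, −10), so a normal is n = DE × DF = (−30, −50, −50).
d = |(-30)·51 + (-50)·11 + (-50)·(-58) − 600| / √(900 + 2500 + 2500) = |220| / (10√59) = 22√59/59.

22/√59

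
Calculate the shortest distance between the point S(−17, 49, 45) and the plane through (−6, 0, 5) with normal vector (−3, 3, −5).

20/√43

The plane has equation n·(r − (−6, 0, 5)) = 0, i.e. n·r = -7.
d = |(-3)·(-17) + 3·49 + (-5)·45 − (-7)| / √(9 + 9 + 25) = |-20| / √43 = 20√43/43.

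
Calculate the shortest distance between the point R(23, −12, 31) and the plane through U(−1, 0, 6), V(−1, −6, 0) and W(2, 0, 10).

UV = (0, −6, −6) and UW = (3, 0, 4), so a normal is n = UV × UW = (−24, −18, 18).
Then n·(23, −12, 31) − 132 = 90.
|n| = √(576 + 324 + 324) = 6√34, so the distance is |90|/(6√34) = 15/√34.

15/√34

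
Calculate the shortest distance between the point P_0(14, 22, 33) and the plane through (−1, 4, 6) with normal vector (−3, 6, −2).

9/7

The plane has equation n·(r − (−1, 4, 6)) = 0, i.e. n·r = 15.
n = (−3, 6, −2); n·P − 15 = 9; |n| = 7; distance = 9/7.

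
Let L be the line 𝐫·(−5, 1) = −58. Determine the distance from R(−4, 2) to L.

d = |(-5)·(-4) + 1·2 − (-58)| / √(25 + 1) = |80|/√26 = 80/√26.

80/√26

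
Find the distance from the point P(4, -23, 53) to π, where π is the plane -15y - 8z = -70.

9/17

Normal vector n = (0, -15, -8), and n·(4, -23, 53) - (-70) = -9.
|n| = √(0 + 225 + 64) = 17, so the distance is |-9|/17 = 9/17.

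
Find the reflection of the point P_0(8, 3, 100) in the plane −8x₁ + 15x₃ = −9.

With n = (−8, 0, 15), the signed offset is (n·P_0 − (-9))/|n|² = 1445/289 = 5.
P_0' = P_0 − 2t·n = (8, 3, 100) − 10·(−8, 0, 15) = (88, 3, −50).

(88, 3, -50)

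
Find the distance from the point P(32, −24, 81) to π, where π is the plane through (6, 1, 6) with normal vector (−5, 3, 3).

20√43/43

The plane has equation n·(r − (6, 1, 6)) = 0, i.e. n·r = -9.
d = |(-5)·32 + 3·(-24) + 3·81 − (-9)| / √(25 + 9 + 9) = |20| / √43 = 20√43/43.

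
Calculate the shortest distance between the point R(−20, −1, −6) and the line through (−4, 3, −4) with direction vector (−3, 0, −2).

2√17

Direction vector d = (−3, 0, −2).
AP = (−16, −4, −2), and AP × d = (8, −26, −12).
|AP × d|² = 884 and |d|² = 13, so the distance is √(884/13) = √68 = 2√17.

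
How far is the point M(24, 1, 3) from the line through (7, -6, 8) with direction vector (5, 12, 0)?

Direction vector d = (5, 12, 0).
AP = (17, 7, -5); AP·d = 169, |AP|² = 363, |d|² = 169.
distance² = |AP|² − (AP·d)²/|d|² = 363 − 28561/169 = 194, so the distance is √194.

√194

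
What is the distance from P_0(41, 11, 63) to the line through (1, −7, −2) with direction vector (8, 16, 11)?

2√545

Direction vector d = (8, 16, 11).
AP = (40, 18, 65), and AP × d = (−842, 80, 496).
|AP × d|² = 961380 and |d|² = 441, so the distance is √(961380/441) = √2180 = 2√545.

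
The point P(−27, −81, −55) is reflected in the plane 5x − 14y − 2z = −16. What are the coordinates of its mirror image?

With n = (5, −14, −2), the signed offset is (n·P − (-16))/|n|² = 1125/225 = 5.
P' = P − 2t·n = (−27, −81, −55) − 10·(5, −14, −2) = (−77, 59, −35).

(-77, 59, -35)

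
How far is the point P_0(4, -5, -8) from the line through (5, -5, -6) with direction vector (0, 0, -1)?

Direction vector d = (0, 0, -1).
AP = (-1, 0, -2); AP·d = 2, |AP|² = 5, |d|² = 1.
distance² = |AP|² − (AP·d)²/|d|² = 5 − 4/1 = 1, so the distance is 1.

1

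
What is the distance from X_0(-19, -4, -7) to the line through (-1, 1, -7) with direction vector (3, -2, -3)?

3√29

Direction vector d = (3, -2, -3).
AP = (-18, -5, 0); AP·d = -44, |AP|² = 349, |d|² = 22.
distance² = |AP|² − (AP·d)²/|d|² = 349 − 1936/22 = 261, so the distance is 3√29.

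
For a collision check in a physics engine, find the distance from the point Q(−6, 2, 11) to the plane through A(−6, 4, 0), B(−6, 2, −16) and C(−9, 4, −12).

3

AB = (0, −2, −16) and AC = (−3, 0, −12), so a normal is n = AB × AC = (24, 48, −6).
Then n·(−6, 2, 11) − 48 = −162.
|n| = √(576 + 2304 + 36) = 54, so the distance is |-162|/54 = 3.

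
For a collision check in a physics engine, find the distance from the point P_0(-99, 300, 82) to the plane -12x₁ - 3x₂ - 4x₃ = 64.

d = |(-12)·(-99) + (-3)·300 + (-4)·82 − 64| / √(144 + 9 + 16) = |-104| / 13 = 8.

8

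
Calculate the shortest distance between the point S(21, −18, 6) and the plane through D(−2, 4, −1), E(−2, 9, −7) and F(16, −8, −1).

DE = (0, 5, −6) and DF = (18, −12, 0), so a normal is n = DE × DF = (−72, −108, −90).
Then n·(21, −18, 6) − (−198) = 90.
|n| = √(5184 + 11664 + 8100) = 18√77, so the distance is |90|/(18√77) = 5√77/77.

5√77/77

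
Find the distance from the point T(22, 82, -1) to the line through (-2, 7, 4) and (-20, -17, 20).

A direction vector is d = (-18, -24, 16).
AP = (24, 75, -5); AP·d = -2312, |AP|² = 6226, |d|² = 1156.
distance² = |AP|² − (AP·d)²/|d|² = 6226 − 5345344/1156 = 1602, so the distance is 3√178.

3√178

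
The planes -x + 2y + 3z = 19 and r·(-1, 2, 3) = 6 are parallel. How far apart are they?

13/√14

Both planes have normal n = (-1, 2, 3), |n| = √14. Any point on the first plane is at distance |6 − 19|/|n| = 13/√14 = 13√14/14 from the second.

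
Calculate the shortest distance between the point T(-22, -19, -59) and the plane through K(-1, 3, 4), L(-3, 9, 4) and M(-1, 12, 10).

KL = (-2, 6, 0) and KM = (0, 9, 6), so a normal is n = KL × KM = (36, 12, -18).
d = |36·(-22) + 12·(-19) + (-18)·(-59) − (-72)| / √(1296 + 144 + 324) = |114| / 42 = 19/7.

19/7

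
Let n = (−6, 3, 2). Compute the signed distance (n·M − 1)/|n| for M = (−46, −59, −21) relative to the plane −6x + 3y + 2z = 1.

8

n·M − 1 = 56.
|n| = 7, so the signed distance is 56/7 = 8.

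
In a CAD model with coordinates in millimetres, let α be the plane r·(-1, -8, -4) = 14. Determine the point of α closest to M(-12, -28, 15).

n = (-1, -8, -4), |n|² = 81, and n·M − 14 = 162.
t = 162/81 = 2, so the foot is M − t·n = (-12, -28, 15) − 2·(-1, -8, -4) = (-10, -12, 23).

(-10, -12, 23)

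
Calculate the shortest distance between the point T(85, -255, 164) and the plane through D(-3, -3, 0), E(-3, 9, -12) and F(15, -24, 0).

8

DE = (0, 12, -12) and DF = (18, -21, 0), so a normal is n = DE × DF = (-252, -216, -216).
Then n·(85, -255, 164) - 1404 = -3168.
|n| = √(63504 + 46656 + 46656) = 396, so the distance is |-3168|/396 = 8.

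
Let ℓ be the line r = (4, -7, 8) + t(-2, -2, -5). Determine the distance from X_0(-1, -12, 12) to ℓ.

Direction vector d = (-2, -2, -5).
AP = (-5, -5, 4); AP·d = 0, |AP|² = 66, |d|² = 33.
distance² = |AP|² − (AP·d)²/|d|² = 66 − 0/33 = 66, so the distance is √66.

√66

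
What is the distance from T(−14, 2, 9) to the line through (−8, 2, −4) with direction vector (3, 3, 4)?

Direction vector d = (3, 3, 4).
AP = (−6, 0, 13); AP·d = 34, |AP|² = 205, |d|² = 34.
distance² = |AP|² − (AP·d)²/|d|² = 205 − 1156/34 = 171, so the distance is 3√19.

3√19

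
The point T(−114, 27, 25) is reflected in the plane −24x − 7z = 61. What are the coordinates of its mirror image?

n = (−24, 0, −7), |n|² = 625, n·T − 61 = 2500, so t = 2500/625 = 4.
Foot F = T − 4·n = (−18, 27, 53); the reflection is 2F − T = (78, 27, 81).

(78, 27, 81)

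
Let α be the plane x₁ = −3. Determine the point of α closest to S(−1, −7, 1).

n = (1, 0, 0), |n|² = 1, and n·S − (-3) = 2.
t = 2/1 = 2, so the foot is S − t·n = (−1, −7, 1) − 2·(1, 0, 0) = (−3, −7, 1).

(-3, -7, 1)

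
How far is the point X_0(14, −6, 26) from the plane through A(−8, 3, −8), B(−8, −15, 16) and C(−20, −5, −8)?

22/17

AB = (0, −18, 24) and AC = (−12, −8, 0), so a normal is n = AB × AC = (192, −288, −216).
Then n·(14, −6, 26) − (−672) = −528.
|n| = √(36864 + 82944 + 46656) = 408, so the distance is |-528|/408 = 22/17.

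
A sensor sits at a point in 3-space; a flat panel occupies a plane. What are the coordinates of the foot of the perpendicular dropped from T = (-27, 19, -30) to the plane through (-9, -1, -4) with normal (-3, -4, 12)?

(-33, 11, -6)

The perpendicular from T has direction n = (-3, -4, 12): r = (-27, 19, -30) + λ(-3, -4, 12).
Substitute into the plane: n·(T + λn) = -17 gives -355 + 169λ = -17, so λ = 2.
Foot = (-27, 19, -30) + 2·(-3, -4, 12) = (-33, 11, -6).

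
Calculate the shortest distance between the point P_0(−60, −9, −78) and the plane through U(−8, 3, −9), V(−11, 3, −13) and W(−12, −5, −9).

23√29/29

UV = (−3, 0, −4) and UW = (−4, −8, 0), so a normal is n = UV × UW = (−32, 16, 24).
Then n·(−60, −9, −78) − 88 = −184.
|n| = √(1024 + 256 + 576) = 8√29, so the distance is |-184|/(8√29) = 23√29/29.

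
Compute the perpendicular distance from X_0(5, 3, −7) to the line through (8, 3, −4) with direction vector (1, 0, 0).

Direction vector d = (1, 0, 0).
AP = (−3, 0, −3); AP·d = -3, |AP|² = 18, |d|² = 1.
distance² = |AP|² − (AP·d)²/|d|² = 18 − 9/1 = 9, so the distance is 3.

3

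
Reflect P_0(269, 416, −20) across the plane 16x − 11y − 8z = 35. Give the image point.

(839/3, 1226/3, -76/3)

n = (16, −11, −8), |n|² = 441, n·P_0 − 35 = -147, so t = -147/441 = -1/3.
Foot F = P_0 − (-1/3)·n = (823/3, 1237/3, −68/3); the reflection is 2F − P_0 = (839/3, 1226/3, −76/3).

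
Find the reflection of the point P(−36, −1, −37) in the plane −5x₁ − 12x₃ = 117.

(-6, -1, 35)

n = (−5, 0, −12), |n|² = 169, n·P − 117 = 507, so t = 507/169 = 3.
Foot F = P − 3·n = (−21, −1, −1); the reflection is 2F − P = (−6, −1, 35).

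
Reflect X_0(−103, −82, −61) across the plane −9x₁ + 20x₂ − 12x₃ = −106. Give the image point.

(-497/5, -90, -281/5)

With n = (−9, 20, −12), the signed offset is (n·X_0 − (-106))/|n|² = 125/625 = 1/5.
X_0' = X_0 − 2t·n = (−103, −82, −61) − (2/5)·(−9, 20, −12) = (−497/5, −90, −281/5).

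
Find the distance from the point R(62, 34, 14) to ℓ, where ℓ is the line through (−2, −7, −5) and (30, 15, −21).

3√241

A direction vector is d = (32, 22, −16).
AP = (64, 41, 19); AP·d = 2646, |AP|² = 6138, |d|² = 1764.
distance² = |AP|² − (AP·d)²/|d|² = 6138 − 7001316/1764 = 2169, so the distance is 3√241.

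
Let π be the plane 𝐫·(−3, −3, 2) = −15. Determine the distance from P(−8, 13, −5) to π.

Normal vector n = (−3, −3, 2), and n·(−8, 13, −5) − (−15) = −10.
|n| = √(9 + 9 + 4) = √22, so the distance is |-10|/√22 = 5√22/11.

10/√22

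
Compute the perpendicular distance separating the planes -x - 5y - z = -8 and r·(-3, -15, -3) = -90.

Divide the second equation by 3 to match normals: -x - 5y - z = -30.
Both planes have normal n = (-1, -5, -1), |n| = 3√3. Any point on the first plane is at distance |(-30) − (-8)|/|n| = 22/(3√3) = 22√3/9 from the second.

22√3/9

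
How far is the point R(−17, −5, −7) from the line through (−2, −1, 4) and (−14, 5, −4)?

√118

A direction vector is d = (−12, 6, −8).
AP = (−15, −4, −11); AP·d = 244, |AP|² = 362, |d|² = 244.
distance² = |AP|² − (AP·d)²/|d|² = 362 − 59536/244 = 118, so the distance is √118.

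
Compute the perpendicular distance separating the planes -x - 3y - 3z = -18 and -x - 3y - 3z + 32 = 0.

With common normal n = (-1, -3, -3) (|n| = √19), the distance is |(-18) − (-32)|/|n| = 14/√19.

14√19/19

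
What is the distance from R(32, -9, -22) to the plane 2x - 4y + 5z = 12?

22√5/15

Normal vector n = (2, -4, 5), and n·(32, -9, -22) - 12 = -22.
|n| = √(4 + 16 + 25) = 3√5, so the distance is |-22|/(3√5) = 22√5/15.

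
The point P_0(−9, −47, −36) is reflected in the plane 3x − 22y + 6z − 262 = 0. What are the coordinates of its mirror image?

(-15, -3, -48)

With n = (3, −22, 6), the signed offset is (n·P_0 − 262)/|n|² = 529/529 = 1.
P_0' = P_0 − 2t·n = (−9, −47, −36) − 2·(3, −22, 6) = (−15, −3, −48).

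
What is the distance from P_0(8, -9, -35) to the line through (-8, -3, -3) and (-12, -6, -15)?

A direction vector is d = (-4, -3, -12).
AP = (16, -6, -32); AP·d = 338, |AP|² = 1316, |d|² = 169.
distance² = |AP|² − (AP·d)²/|d|² = 1316 − 114244/169 = 640, so the distance is 8√10.

8√10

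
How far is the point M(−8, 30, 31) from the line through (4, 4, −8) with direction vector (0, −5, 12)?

3√185

Direction vector d = (0, −5, 12).
AP = (−12, 26, 39); AP·d = 338, |AP|² = 2341, |d|² = 169.
distance² = |AP|² − (AP·d)²/|d|² = 2341 − 114244/169 = 1665, so the distance is 3√185.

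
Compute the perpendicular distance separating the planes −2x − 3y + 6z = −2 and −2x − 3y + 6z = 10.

With common normal n = (−2, −3, 6) (|n| = 7), the distance is |(-2) − 10|/|n| = 12/7.

12/7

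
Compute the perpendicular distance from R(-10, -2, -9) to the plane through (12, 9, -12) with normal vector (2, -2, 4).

The plane has equation n·(r − (12, 9, -12)) = 0, i.e. n·r = -42.
Then n·(-10, -2, -9) - (-42) = -10.
|n| = √(4 + 4 + 16) = 2√6, so the distance is |-10|/(2√6) = 5√6/6.

5√6/6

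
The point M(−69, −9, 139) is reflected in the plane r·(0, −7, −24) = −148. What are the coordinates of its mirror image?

(-69, -79, -101)

With n = (0, −7, −24), the signed offset is (n·M − (-148))/|n|² = -3125/625 = -5.
M' = M − 2t·n = (−69, −9, 139) − (-10)·(0, −7, −24) = (−69, −79, −101).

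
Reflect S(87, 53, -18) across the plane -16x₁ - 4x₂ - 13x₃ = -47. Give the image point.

With n = (-16, -4, -13), the signed offset is (n·S − (-47))/|n|² = -1323/441 = -3.
S' = S − 2t·n = (87, 53, -18) − (-6)·(-16, -4, -13) = (-9, 29, -96).

(-9, 29, -96)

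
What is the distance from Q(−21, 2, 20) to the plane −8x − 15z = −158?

d = |(-8)·(-21) + (-15)·20 − (-158)| / √(64 + 0 + 225) = |26| / 17 = 26/17.

26/17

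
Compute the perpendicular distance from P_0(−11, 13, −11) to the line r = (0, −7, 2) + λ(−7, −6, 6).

Direction vector d = (−7, −6, 6).
AP = (−11, 20, −13), and AP × d = (42, 157, 206).
|AP × d|² = 68849 and |d|² = 121, so the distance is √(68849/121) = √569.

√569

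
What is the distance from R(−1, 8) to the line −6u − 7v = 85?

d = |(-6)·(-1) + (-7)·8 − 85| / √(36 + 49) = |-135|/√85 = 27√85/17.

27√85/17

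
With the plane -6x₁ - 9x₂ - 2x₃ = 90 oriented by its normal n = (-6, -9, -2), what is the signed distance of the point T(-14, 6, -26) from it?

n·T − 90 = -8.
|n| = 11, so the signed distance is -8/11.

-8/11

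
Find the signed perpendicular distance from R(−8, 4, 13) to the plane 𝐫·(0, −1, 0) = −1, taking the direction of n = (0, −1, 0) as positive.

-3

n·R − (-1) = -3.
|n| = 1, so the signed distance is -3/1 = -3.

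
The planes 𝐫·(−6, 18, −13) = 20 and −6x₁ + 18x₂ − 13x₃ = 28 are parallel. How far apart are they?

8/23

Both planes have normal n = (−6, 18, −13), |n| = 23. Any point on the first plane is at distance |28 − 20|/|n| = 8/23 from the second.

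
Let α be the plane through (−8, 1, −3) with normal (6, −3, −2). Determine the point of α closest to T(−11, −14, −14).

n = (6, −3, −2), |n|² = 49, and n·T − (-45) = 49.
t = 49/49 = 1, so the foot is T − t·n = (−11, −14, −14) − 1·(6, −3, −2) = (−17, −11, −12).

(-17, -11, -12)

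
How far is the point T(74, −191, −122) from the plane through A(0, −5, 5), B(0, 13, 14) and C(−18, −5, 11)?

8

AB = (0, 18, 9) and AC = (−18, 0, 6), so a normal is n = AB × AC = (108, −162, 324).
Then n·(74, −191, −122) − 2430 = −3024.
|n| = √(11664 + 26244 + 104976) = 378, so the distance is |-3024|/378 = 8.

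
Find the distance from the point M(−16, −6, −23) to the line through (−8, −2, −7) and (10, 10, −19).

4√21

A direction vector is d = (18, 12, −12).
AP = (−8, −4, −16); AP·d = 0, |AP|² = 336, |d|² = 612.
distance² = |AP|² − (AP·d)²/|d|² = 336 − 0/612 = 336, so the distance is 4√21.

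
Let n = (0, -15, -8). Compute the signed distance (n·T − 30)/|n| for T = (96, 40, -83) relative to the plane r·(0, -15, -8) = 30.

n·T − 30 = 34.
|n| = 17, so the signed distance is 34/17 = 2.

2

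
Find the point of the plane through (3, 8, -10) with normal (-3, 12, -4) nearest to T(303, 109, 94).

n = (-3, 12, -4), |n|² = 169, and n·T − 127 = -104.
t = -104/169 = -8/13, so the foot is T − t·n = (303, 109, 94) − (-8/13)·(-3, 12, -4) = (3915/13, 1513/13, 1190/13).

(3915/13, 1513/13, 1190/13)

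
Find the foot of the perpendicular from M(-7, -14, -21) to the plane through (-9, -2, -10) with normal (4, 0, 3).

The perpendicular from M has direction n = (4, 0, 3): r = (-7, -14, -21) + μ(4, 0, 3).
Substitute into the plane: n·(M + μn) = -66 gives -91 + 25μ = -66, so μ = 1.
Foot = (-7, -14, -21) + 1·(4, 0, 3) = (-3, -14, -18).

(-3, -14, -18)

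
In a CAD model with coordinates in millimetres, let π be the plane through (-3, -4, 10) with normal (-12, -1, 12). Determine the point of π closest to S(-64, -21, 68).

The perpendicular from S has direction n = (-12, -1, 12): r = (-64, -21, 68) + t(-12, -1, 12).
Substitute into the plane: n·(S + tn) = 160 gives 1605 + 289t = 160, so t = -5.
Foot = (-64, -21, 68) + (-5)·(-12, -1, 12) = (-4, -16, 8).

(-4, -16, 8)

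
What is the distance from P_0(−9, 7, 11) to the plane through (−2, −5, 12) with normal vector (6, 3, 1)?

The plane has equation n·(r − (−2, −5, 12)) = 0, i.e. n·r = -15.
d = |6·(-9) + 3·7 + 1·11 − (-15)| / √(36 + 9 + 1) = |-7| / √46 = 7/√46.

7√46/46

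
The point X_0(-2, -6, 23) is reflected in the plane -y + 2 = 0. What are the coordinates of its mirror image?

(-2, 10, 23)

With n = (0, -1, 0), the signed offset is (n·X_0 − (-2))/|n|² = 8/1 = 8.
X_0' = X_0 − 2t·n = (-2, -6, 23) − 16·(0, -1, 0) = (-2, 10, 23).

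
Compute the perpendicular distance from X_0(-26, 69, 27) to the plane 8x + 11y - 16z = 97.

22/21

n = (8, 11, -16); n·P − 97 = 22; |n| = 21; distance = 22/21.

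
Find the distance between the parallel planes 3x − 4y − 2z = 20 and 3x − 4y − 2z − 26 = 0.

Both planes have normal n = (3, −4, −2), |n| = √29. Any point on the first plane is at distance |26 − 20|/|n| = 6/√29 from the second.

6/√29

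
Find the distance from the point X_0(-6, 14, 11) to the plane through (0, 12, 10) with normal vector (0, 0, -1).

The plane has equation n·(r − (0, 12, 10)) = 0, i.e. n·r = -10.
n = (0, 0, -1); n·P − (-10) = -1; |n| = 1; distance = 1/1 = 1.

1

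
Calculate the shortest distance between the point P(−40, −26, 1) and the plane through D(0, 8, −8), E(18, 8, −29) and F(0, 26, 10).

DE = (18, 0, −21) and DF = (0, 18, 18), so a normal is n = DE × DF = (378, −324, 324).
Then n·(−40, −26, 1) − (−5184) = −1188.
|n| = √(142884 + 104976 + 104976) = 594, so the distance is |-1188|/594 = 2.

2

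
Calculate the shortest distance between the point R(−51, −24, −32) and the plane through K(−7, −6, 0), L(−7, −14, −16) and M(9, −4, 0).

28/9

KL = (0, −8, −16) and KM = (16, 2, 0), so a normal is n = KL × KM = (32, −256, 128).
Then n·(−51, −24, −32) − 1312 = −896.
|n| = √(1024 + 65536 + 16384) = 288, so the distance is |-896|/288 = 28/9.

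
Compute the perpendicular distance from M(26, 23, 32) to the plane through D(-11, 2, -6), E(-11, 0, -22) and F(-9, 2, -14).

DE = (0, -2, -16) and DF = (2, 0, -8), so a normal is n = DE × DF = (16, -32, 4).
d = |16·26 + (-32)·23 + 4·32 − (-264)| / √(256 + 1024 + 16) = |72| / 36 = 2.

2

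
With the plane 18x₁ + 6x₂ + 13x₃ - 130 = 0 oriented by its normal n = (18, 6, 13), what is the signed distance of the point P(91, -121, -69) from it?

-5

n·P − 130 = -115.
|n| = 23, so the signed distance is -115/23 = -5.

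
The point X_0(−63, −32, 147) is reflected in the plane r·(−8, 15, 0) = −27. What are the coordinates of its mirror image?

With n = (−8, 15, 0), the signed offset is (n·X_0 − (-27))/|n|² = 51/289 = 3/17.
X_0' = X_0 − 2t·n = (−63, −32, 147) − (6/17)·(−8, 15, 0) = (−1023/17, −634/17, 147).

(-1023/17, -634/17, 147)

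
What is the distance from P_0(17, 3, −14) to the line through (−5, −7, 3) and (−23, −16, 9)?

A direction vector is d = (−18, −9, 6).
AP = (22, 10, −17); AP·d = -588, |AP|² = 873, |d|² = 441.
distance² = |AP|² − (AP·d)²/|d|² = 873 − 345744/441 = 89, so the distance is √89.

√89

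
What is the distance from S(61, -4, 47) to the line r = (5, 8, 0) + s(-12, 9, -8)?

√865

Direction vector d = (-12, 9, -8).
AP = (56, -12, 47); AP·d = -1156, |AP|² = 5489, |d|² = 289.
distance² = |AP|² − (AP·d)²/|d|² = 5489 − 1336336/289 = 865, so the distance is √865.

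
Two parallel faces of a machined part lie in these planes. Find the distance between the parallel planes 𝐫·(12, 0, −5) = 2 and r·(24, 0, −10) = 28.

Divide the second equation by 2 to match normals: 12x₁ − 5x₃ = 14.
With common normal n = (12, 0, −5) (|n| = 13), the distance is |2 − 14|/|n| = 12/13.

12/13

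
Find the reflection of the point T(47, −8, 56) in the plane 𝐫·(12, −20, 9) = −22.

n = (12, −20, 9), |n|² = 625, n·T − (-22) = 1250, so t = 1250/625 = 2.
Foot F = T − 2·n = (23, 32, 38); the reflection is 2F − T = (−1, 72, 20).

(-1, 72, 20)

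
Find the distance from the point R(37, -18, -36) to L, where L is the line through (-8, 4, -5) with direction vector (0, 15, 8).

√2314

Direction vector d = (0, 15, 8).
AP = (45, -22, -31), and AP × d = (289, -360, 675).
|AP × d|² = 668746 and |d|² = 289, so the distance is √(668746/289) = √2314.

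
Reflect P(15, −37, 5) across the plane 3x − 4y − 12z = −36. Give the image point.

With n = (3, −4, −12), the signed offset is (n·P − (-36))/|n|² = 169/169 = 1.
P' = P − 2t·n = (15, −37, 5) − 2·(3, −4, −12) = (9, −29, 29).

(9, -29, 29)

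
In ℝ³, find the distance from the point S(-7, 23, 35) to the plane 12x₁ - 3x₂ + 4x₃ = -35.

22/13

Normal vector n = (12, -3, 4), and n·(-7, 23, 35) - (-35) = 22.
|n| = √(144 + 9 + 16) = 13, so the distance is |22|/13 = 22/13.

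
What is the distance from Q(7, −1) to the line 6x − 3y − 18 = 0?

The normal to the line is n = (6, −3) with |n| = 3√5.
|n·Q − 18| = |45 − 18| = 27, so the distance is 27/(3√5) = 9/√5.

9√5/5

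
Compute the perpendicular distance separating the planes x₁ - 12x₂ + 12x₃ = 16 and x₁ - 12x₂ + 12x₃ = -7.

23/17

Both planes have normal n = (1, -12, 12), |n| = 17. Any point on the first plane is at distance |(-7) − 16|/|n| = 23/17 from the second.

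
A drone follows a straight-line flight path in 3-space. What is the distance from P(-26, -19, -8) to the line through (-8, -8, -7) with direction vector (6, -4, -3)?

√385

Direction vector d = (6, -4, -3).
AP = (-18, -11, -1), and AP × d = (29, -60, 138).
|AP × d|² = 23485 and |d|² = 61, so the distance is √(23485/61) = √385.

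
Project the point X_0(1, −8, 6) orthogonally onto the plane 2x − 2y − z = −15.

n = (2, −2, −1), |n|² = 9, and n·X_0 − (-15) = 27.
t = 27/9 = 3, so the foot is X_0 − t·n = (1, −8, 6) − 3·(2, −2, −1) = (−5, −2, 9).

(-5, -2, 9)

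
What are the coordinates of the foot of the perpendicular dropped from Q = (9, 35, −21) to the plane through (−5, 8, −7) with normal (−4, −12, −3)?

n = (−4, −12, −3), |n|² = 169, and n·Q − (-55) = -338.
t = -338/169 = -2, so the foot is Q − t·n = (9, 35, −21) − (-2)·(−4, −12, −3) = (1, 11, −27).

(1, 11, -27)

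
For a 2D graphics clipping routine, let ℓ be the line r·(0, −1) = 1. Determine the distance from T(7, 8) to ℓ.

9

d = |0·7 + (-1)·8 − 1| / √(0 + 1) = |-9|/1 = 9.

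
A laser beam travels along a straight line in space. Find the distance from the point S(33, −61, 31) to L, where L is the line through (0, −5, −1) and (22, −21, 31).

16√5

A direction vector is d = (22, −16, 32).
AP = (33, −56, 32), and AP × d = (−1280, −352, 704).
|AP × d|² = 2257920 and |d|² = 1764, so the distance is √(2257920/1764) = √1280 = 16√5.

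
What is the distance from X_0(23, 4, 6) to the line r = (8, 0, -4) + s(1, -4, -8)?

2√65

Direction vector d = (1, -4, -8).
AP = (15, 4, 10), and AP × d = (8, 130, -64).
|AP × d|² = 21060 and |d|² = 81, so the distance is √(21060/81) = √260 = 2√65.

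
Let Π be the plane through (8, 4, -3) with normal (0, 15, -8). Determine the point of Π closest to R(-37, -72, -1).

(-37, -12, -33)

n = (0, 15, -8), |n|² = 289, and n·R − 84 = -1156.
t = -1156/289 = -4, so the foot is R − t·n = (-37, -72, -1) − (-4)·(0, 15, -8) = (-37, -12, -33).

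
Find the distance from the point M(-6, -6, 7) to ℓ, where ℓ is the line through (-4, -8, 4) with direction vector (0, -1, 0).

Direction vector d = (0, -1, 0).
AP = (-2, 2, 3); AP·d = -2, |AP|² = 17, |d|² = 1.
distance² = |AP|² − (AP·d)²/|d|² = 17 − 4/1 = 13, so the distance is √13.

√13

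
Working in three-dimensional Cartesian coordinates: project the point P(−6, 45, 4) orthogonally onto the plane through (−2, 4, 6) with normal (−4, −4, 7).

n = (−4, −4, 7), |n|² = 81, and n·P − 34 = -162.
t = -162/81 = -2, so the foot is P − t·n = (−6, 45, 4) − (-2)·(−4, −4, 7) = (−14, 37, 18).

(-14, 37, 18)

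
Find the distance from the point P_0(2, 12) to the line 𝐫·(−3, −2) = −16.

14/√13

The normal to the line is n = (−3, −2) with |n| = √13.
|n·P_0 − (-16)| = |-30 − (-16)| = 14, so the distance is 14/√13.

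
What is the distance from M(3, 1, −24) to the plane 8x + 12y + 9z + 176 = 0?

4/17

Normal vector n = (8, 12, 9), and n·(3, 1, −24) − (−176) = −4.
|n| = √(64 + 144 + 81) = 17, so the distance is |-4|/17 = 4/17.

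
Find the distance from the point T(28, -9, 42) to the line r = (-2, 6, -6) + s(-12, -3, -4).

Direction vector d = (-12, -3, -4).
AP = (30, -15, 48), and AP × d = (204, -456, -270).
|AP × d|² = 322452 and |d|² = 169, so the distance is √(322452/169) = √1908 = 6√53.

6√53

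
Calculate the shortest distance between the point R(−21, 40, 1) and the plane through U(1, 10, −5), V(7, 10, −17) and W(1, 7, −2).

UV = (6, 0, −12) and UW = (0, −3, 3), so a normal is n = UV × UW = (−36, −18, −18).
Then n·(−21, 40, 1) − (−126) = 144.
|n| = √(1296 + 324 + 324) = 18√6, so the distance is |144|/(18√6) = 4√6/3.

8/√6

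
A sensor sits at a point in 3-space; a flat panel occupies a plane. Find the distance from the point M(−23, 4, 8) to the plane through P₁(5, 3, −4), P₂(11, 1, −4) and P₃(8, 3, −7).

P₁P₂ = (6, −2, 0) and P₁P₃ = (3, 0, −3), so a normal is n = P₁P₂ × P₁P₃ = (6, 18, 6).
d = |6·(-23) + 18·4 + 6·8 − 60| / √(36 + 324 + 36) = |-78| / (6√11) = 13√11/11.

13/√11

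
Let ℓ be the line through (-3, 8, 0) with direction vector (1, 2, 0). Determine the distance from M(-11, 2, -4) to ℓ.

6

Direction vector d = (1, 2, 0).
AP = (-8, -6, -4), and AP × d = (8, -4, -10).
|AP × d|² = 180 and |d|² = 5, so the distance is √(180/5) = √36 = 6.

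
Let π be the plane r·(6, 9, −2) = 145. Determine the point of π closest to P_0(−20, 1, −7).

(-8, 19, -11)

n = (6, 9, −2), |n|² = 121, and n·P_0 − 145 = -242.
t = -242/121 = -2, so the foot is P_0 − t·n = (−20, 1, −7) − (-2)·(6, 9, −2) = (−8, 19, −11).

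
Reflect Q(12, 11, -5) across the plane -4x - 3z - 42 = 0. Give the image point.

With n = (-4, 0, -3), the signed offset is (n·Q − 42)/|n|² = -75/25 = -3.
Q' = Q − 2t·n = (12, 11, -5) − (-6)·(-4, 0, -3) = (-12, 11, -23).

(-12, 11, -23)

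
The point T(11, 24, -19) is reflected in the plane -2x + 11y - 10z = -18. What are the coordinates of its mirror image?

n = (-2, 11, -10), |n|² = 225, n·T − (-18) = 450, so t = 450/225 = 2.
Foot F = T − 2·n = (15, 2, 1); the reflection is 2F − T = (19, -20, 21).

(19, -20, 21)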